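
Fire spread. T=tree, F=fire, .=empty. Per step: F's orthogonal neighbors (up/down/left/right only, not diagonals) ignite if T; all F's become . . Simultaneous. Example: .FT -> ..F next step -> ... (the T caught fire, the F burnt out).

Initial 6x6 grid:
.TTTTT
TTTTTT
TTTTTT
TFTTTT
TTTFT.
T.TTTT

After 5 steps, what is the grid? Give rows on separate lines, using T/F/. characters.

Step 1: 8 trees catch fire, 2 burn out
  .TTTTT
  TTTTTT
  TFTTTT
  F.FFTT
  TFF.F.
  T.TFTT
Step 2: 8 trees catch fire, 8 burn out
  .TTTTT
  TFTTTT
  F.FFTT
  ....FT
  F.....
  T.F.FT
Step 3: 8 trees catch fire, 8 burn out
  .FTTTT
  F.FFTT
  ....FT
  .....F
  ......
  F....F
Step 4: 4 trees catch fire, 8 burn out
  ..FFTT
  ....FT
  .....F
  ......
  ......
  ......
Step 5: 2 trees catch fire, 4 burn out
  ....FT
  .....F
  ......
  ......
  ......
  ......

....FT
.....F
......
......
......
......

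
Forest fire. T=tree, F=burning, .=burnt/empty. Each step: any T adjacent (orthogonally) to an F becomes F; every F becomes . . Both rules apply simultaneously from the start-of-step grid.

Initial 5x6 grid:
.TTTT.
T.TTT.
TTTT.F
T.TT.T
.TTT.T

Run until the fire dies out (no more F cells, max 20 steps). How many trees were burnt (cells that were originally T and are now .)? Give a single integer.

Answer: 2

Derivation:
Step 1: +1 fires, +1 burnt (F count now 1)
Step 2: +1 fires, +1 burnt (F count now 1)
Step 3: +0 fires, +1 burnt (F count now 0)
Fire out after step 3
Initially T: 20, now '.': 12
Total burnt (originally-T cells now '.'): 2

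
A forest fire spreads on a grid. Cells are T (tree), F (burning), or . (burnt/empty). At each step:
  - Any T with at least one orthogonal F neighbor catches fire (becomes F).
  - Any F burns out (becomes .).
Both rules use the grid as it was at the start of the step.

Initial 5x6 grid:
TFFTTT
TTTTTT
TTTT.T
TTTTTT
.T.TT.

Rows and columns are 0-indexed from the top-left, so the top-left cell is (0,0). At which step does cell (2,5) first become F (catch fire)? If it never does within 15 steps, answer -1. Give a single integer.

Step 1: cell (2,5)='T' (+4 fires, +2 burnt)
Step 2: cell (2,5)='T' (+5 fires, +4 burnt)
Step 3: cell (2,5)='T' (+6 fires, +5 burnt)
Step 4: cell (2,5)='T' (+4 fires, +6 burnt)
Step 5: cell (2,5)='F' (+3 fires, +4 burnt)
  -> target ignites at step 5
Step 6: cell (2,5)='.' (+2 fires, +3 burnt)
Step 7: cell (2,5)='.' (+0 fires, +2 burnt)
  fire out at step 7

5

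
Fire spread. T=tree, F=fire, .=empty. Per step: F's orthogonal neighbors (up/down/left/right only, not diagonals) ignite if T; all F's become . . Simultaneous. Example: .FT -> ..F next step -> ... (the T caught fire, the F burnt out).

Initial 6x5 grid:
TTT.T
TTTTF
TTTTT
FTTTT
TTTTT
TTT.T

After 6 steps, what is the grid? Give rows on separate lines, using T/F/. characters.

Step 1: 6 trees catch fire, 2 burn out
  TTT.F
  TTTF.
  FTTTF
  .FTTT
  FTTTT
  TTT.T
Step 2: 8 trees catch fire, 6 burn out
  TTT..
  FTF..
  .FTF.
  ..FTF
  .FTTT
  FTT.T
Step 3: 8 trees catch fire, 8 burn out
  FTF..
  .F...
  ..F..
  ...F.
  ..FTF
  .FT.T
Step 4: 4 trees catch fire, 8 burn out
  .F...
  .....
  .....
  .....
  ...F.
  ..F.F
Step 5: 0 trees catch fire, 4 burn out
  .....
  .....
  .....
  .....
  .....
  .....
Step 6: 0 trees catch fire, 0 burn out
  .....
  .....
  .....
  .....
  .....
  .....

.....
.....
.....
.....
.....
.....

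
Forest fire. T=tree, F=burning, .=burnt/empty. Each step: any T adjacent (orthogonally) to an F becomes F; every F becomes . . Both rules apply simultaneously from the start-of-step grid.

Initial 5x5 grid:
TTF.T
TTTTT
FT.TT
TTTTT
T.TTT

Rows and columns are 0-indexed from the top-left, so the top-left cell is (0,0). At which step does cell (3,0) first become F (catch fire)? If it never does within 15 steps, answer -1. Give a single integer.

Step 1: cell (3,0)='F' (+5 fires, +2 burnt)
  -> target ignites at step 1
Step 2: cell (3,0)='.' (+5 fires, +5 burnt)
Step 3: cell (3,0)='.' (+3 fires, +5 burnt)
Step 4: cell (3,0)='.' (+4 fires, +3 burnt)
Step 5: cell (3,0)='.' (+2 fires, +4 burnt)
Step 6: cell (3,0)='.' (+1 fires, +2 burnt)
Step 7: cell (3,0)='.' (+0 fires, +1 burnt)
  fire out at step 7

1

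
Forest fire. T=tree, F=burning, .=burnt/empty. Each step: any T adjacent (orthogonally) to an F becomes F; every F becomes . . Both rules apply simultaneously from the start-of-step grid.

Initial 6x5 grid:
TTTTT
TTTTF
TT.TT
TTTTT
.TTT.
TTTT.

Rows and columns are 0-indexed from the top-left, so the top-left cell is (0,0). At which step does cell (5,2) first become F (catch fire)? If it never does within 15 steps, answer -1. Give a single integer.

Step 1: cell (5,2)='T' (+3 fires, +1 burnt)
Step 2: cell (5,2)='T' (+4 fires, +3 burnt)
Step 3: cell (5,2)='T' (+3 fires, +4 burnt)
Step 4: cell (5,2)='T' (+5 fires, +3 burnt)
Step 5: cell (5,2)='T' (+5 fires, +5 burnt)
Step 6: cell (5,2)='F' (+3 fires, +5 burnt)
  -> target ignites at step 6
Step 7: cell (5,2)='.' (+1 fires, +3 burnt)
Step 8: cell (5,2)='.' (+1 fires, +1 burnt)
Step 9: cell (5,2)='.' (+0 fires, +1 burnt)
  fire out at step 9

6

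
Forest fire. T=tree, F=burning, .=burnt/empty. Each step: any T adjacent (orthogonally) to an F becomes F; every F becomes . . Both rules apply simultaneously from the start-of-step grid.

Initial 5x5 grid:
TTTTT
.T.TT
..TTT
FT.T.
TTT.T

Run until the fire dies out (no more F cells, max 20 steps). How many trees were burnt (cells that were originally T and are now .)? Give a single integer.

Step 1: +2 fires, +1 burnt (F count now 2)
Step 2: +1 fires, +2 burnt (F count now 1)
Step 3: +1 fires, +1 burnt (F count now 1)
Step 4: +0 fires, +1 burnt (F count now 0)
Fire out after step 4
Initially T: 17, now '.': 12
Total burnt (originally-T cells now '.'): 4

Answer: 4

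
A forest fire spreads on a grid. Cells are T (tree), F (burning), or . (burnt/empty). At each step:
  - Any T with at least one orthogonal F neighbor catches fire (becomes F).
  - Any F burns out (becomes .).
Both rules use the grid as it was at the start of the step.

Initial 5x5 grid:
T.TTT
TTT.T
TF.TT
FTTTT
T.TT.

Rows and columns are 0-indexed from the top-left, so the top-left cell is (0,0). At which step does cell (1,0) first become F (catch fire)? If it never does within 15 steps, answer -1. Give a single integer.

Step 1: cell (1,0)='T' (+4 fires, +2 burnt)
Step 2: cell (1,0)='F' (+3 fires, +4 burnt)
  -> target ignites at step 2
Step 3: cell (1,0)='.' (+4 fires, +3 burnt)
Step 4: cell (1,0)='.' (+4 fires, +4 burnt)
Step 5: cell (1,0)='.' (+2 fires, +4 burnt)
Step 6: cell (1,0)='.' (+1 fires, +2 burnt)
Step 7: cell (1,0)='.' (+0 fires, +1 burnt)
  fire out at step 7

2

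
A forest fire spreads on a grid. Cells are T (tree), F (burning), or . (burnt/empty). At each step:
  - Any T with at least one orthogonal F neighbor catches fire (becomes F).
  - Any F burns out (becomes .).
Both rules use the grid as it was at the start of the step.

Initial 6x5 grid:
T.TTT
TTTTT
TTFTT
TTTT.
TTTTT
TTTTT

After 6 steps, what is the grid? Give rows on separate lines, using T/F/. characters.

Step 1: 4 trees catch fire, 1 burn out
  T.TTT
  TTFTT
  TF.FT
  TTFT.
  TTTTT
  TTTTT
Step 2: 8 trees catch fire, 4 burn out
  T.FTT
  TF.FT
  F...F
  TF.F.
  TTFTT
  TTTTT
Step 3: 7 trees catch fire, 8 burn out
  T..FT
  F...F
  .....
  F....
  TF.FT
  TTFTT
Step 4: 6 trees catch fire, 7 burn out
  F...F
  .....
  .....
  .....
  F...F
  TF.FT
Step 5: 2 trees catch fire, 6 burn out
  .....
  .....
  .....
  .....
  .....
  F...F
Step 6: 0 trees catch fire, 2 burn out
  .....
  .....
  .....
  .....
  .....
  .....

.....
.....
.....
.....
.....
.....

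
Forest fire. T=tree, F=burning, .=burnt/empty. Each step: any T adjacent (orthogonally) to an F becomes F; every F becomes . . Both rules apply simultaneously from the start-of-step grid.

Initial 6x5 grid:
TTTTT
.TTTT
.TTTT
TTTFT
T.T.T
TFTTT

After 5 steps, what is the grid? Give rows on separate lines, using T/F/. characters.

Step 1: 5 trees catch fire, 2 burn out
  TTTTT
  .TTTT
  .TTFT
  TTF.F
  T.T.T
  F.FTT
Step 2: 8 trees catch fire, 5 burn out
  TTTTT
  .TTFT
  .TF.F
  TF...
  F.F.F
  ...FT
Step 3: 6 trees catch fire, 8 burn out
  TTTFT
  .TF.F
  .F...
  F....
  .....
  ....F
Step 4: 3 trees catch fire, 6 burn out
  TTF.F
  .F...
  .....
  .....
  .....
  .....
Step 5: 1 trees catch fire, 3 burn out
  TF...
  .....
  .....
  .....
  .....
  .....

TF...
.....
.....
.....
.....
.....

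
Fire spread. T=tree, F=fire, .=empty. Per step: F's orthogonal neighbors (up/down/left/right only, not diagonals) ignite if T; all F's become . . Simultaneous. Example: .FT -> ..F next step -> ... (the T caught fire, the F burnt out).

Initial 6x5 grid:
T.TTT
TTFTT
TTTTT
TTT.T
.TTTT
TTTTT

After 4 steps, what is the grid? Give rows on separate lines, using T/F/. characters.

Step 1: 4 trees catch fire, 1 burn out
  T.FTT
  TF.FT
  TTFTT
  TTT.T
  .TTTT
  TTTTT
Step 2: 6 trees catch fire, 4 burn out
  T..FT
  F...F
  TF.FT
  TTF.T
  .TTTT
  TTTTT
Step 3: 6 trees catch fire, 6 burn out
  F...F
  .....
  F...F
  TF..T
  .TFTT
  TTTTT
Step 4: 5 trees catch fire, 6 burn out
  .....
  .....
  .....
  F...F
  .F.FT
  TTFTT

.....
.....
.....
F...F
.F.FT
TTFTT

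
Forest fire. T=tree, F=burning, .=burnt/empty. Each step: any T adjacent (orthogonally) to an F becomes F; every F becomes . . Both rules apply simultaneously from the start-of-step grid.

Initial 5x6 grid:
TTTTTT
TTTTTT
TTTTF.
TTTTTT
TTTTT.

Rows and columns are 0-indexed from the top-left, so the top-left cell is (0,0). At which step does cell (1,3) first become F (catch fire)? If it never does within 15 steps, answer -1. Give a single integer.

Step 1: cell (1,3)='T' (+3 fires, +1 burnt)
Step 2: cell (1,3)='F' (+7 fires, +3 burnt)
  -> target ignites at step 2
Step 3: cell (1,3)='.' (+6 fires, +7 burnt)
Step 4: cell (1,3)='.' (+5 fires, +6 burnt)
Step 5: cell (1,3)='.' (+4 fires, +5 burnt)
Step 6: cell (1,3)='.' (+2 fires, +4 burnt)
Step 7: cell (1,3)='.' (+0 fires, +2 burnt)
  fire out at step 7

2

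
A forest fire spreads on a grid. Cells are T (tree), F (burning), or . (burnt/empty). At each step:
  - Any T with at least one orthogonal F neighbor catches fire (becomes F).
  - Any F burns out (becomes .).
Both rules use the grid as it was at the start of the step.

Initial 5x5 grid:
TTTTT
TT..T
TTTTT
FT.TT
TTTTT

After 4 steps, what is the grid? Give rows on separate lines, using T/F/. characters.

Step 1: 3 trees catch fire, 1 burn out
  TTTTT
  TT..T
  FTTTT
  .F.TT
  FTTTT
Step 2: 3 trees catch fire, 3 burn out
  TTTTT
  FT..T
  .FTTT
  ...TT
  .FTTT
Step 3: 4 trees catch fire, 3 burn out
  FTTTT
  .F..T
  ..FTT
  ...TT
  ..FTT
Step 4: 3 trees catch fire, 4 burn out
  .FTTT
  ....T
  ...FT
  ...TT
  ...FT

.FTTT
....T
...FT
...TT
...FT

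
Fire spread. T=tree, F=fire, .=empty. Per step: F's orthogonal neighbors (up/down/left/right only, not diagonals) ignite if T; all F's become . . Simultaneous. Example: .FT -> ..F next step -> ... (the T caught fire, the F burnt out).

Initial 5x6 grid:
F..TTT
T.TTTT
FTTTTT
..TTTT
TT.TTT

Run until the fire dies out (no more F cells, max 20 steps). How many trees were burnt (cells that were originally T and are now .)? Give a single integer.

Answer: 20

Derivation:
Step 1: +2 fires, +2 burnt (F count now 2)
Step 2: +1 fires, +2 burnt (F count now 1)
Step 3: +3 fires, +1 burnt (F count now 3)
Step 4: +3 fires, +3 burnt (F count now 3)
Step 5: +5 fires, +3 burnt (F count now 5)
Step 6: +4 fires, +5 burnt (F count now 4)
Step 7: +2 fires, +4 burnt (F count now 2)
Step 8: +0 fires, +2 burnt (F count now 0)
Fire out after step 8
Initially T: 22, now '.': 28
Total burnt (originally-T cells now '.'): 20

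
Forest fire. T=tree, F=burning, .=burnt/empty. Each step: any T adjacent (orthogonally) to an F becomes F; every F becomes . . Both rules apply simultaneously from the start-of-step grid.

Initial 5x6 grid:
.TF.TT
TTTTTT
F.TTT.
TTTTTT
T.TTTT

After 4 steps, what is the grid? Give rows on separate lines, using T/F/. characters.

Step 1: 4 trees catch fire, 2 burn out
  .F..TT
  FTFTTT
  ..TTT.
  FTTTTT
  T.TTTT
Step 2: 5 trees catch fire, 4 burn out
  ....TT
  .F.FTT
  ..FTT.
  .FTTTT
  F.TTTT
Step 3: 3 trees catch fire, 5 burn out
  ....TT
  ....FT
  ...FT.
  ..FTTT
  ..TTTT
Step 4: 5 trees catch fire, 3 burn out
  ....FT
  .....F
  ....F.
  ...FTT
  ..FTTT

....FT
.....F
....F.
...FTT
..FTTT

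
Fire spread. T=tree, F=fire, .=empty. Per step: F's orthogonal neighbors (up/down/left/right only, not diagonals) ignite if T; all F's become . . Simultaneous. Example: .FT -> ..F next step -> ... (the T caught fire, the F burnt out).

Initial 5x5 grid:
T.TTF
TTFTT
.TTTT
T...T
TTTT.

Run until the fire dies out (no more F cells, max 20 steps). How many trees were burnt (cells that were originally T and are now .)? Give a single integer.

Step 1: +6 fires, +2 burnt (F count now 6)
Step 2: +4 fires, +6 burnt (F count now 4)
Step 3: +2 fires, +4 burnt (F count now 2)
Step 4: +0 fires, +2 burnt (F count now 0)
Fire out after step 4
Initially T: 17, now '.': 20
Total burnt (originally-T cells now '.'): 12

Answer: 12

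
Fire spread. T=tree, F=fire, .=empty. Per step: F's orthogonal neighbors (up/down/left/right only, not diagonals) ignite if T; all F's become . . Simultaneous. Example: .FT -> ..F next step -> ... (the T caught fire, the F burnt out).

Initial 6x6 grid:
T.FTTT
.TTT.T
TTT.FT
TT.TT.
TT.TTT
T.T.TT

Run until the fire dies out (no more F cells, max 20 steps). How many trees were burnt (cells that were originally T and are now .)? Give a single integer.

Step 1: +4 fires, +2 burnt (F count now 4)
Step 2: +7 fires, +4 burnt (F count now 7)
Step 3: +5 fires, +7 burnt (F count now 5)
Step 4: +3 fires, +5 burnt (F count now 3)
Step 5: +2 fires, +3 burnt (F count now 2)
Step 6: +1 fires, +2 burnt (F count now 1)
Step 7: +1 fires, +1 burnt (F count now 1)
Step 8: +0 fires, +1 burnt (F count now 0)
Fire out after step 8
Initially T: 25, now '.': 34
Total burnt (originally-T cells now '.'): 23

Answer: 23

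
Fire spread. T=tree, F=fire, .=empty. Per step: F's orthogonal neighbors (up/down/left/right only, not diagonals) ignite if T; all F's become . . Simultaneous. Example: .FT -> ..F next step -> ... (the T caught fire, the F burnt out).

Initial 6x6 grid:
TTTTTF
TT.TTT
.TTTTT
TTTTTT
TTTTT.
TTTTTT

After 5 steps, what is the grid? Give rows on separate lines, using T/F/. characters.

Step 1: 2 trees catch fire, 1 burn out
  TTTTF.
  TT.TTF
  .TTTTT
  TTTTTT
  TTTTT.
  TTTTTT
Step 2: 3 trees catch fire, 2 burn out
  TTTF..
  TT.TF.
  .TTTTF
  TTTTTT
  TTTTT.
  TTTTTT
Step 3: 4 trees catch fire, 3 burn out
  TTF...
  TT.F..
  .TTTF.
  TTTTTF
  TTTTT.
  TTTTTT
Step 4: 3 trees catch fire, 4 burn out
  TF....
  TT....
  .TTF..
  TTTTF.
  TTTTT.
  TTTTTT
Step 5: 5 trees catch fire, 3 burn out
  F.....
  TF....
  .TF...
  TTTF..
  TTTTF.
  TTTTTT

F.....
TF....
.TF...
TTTF..
TTTTF.
TTTTTT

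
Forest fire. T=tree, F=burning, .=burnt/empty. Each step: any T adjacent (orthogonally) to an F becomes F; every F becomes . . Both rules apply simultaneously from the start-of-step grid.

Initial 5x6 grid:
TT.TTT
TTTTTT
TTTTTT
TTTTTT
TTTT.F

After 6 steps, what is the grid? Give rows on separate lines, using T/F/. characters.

Step 1: 1 trees catch fire, 1 burn out
  TT.TTT
  TTTTTT
  TTTTTT
  TTTTTF
  TTTT..
Step 2: 2 trees catch fire, 1 burn out
  TT.TTT
  TTTTTT
  TTTTTF
  TTTTF.
  TTTT..
Step 3: 3 trees catch fire, 2 burn out
  TT.TTT
  TTTTTF
  TTTTF.
  TTTF..
  TTTT..
Step 4: 5 trees catch fire, 3 burn out
  TT.TTF
  TTTTF.
  TTTF..
  TTF...
  TTTF..
Step 5: 5 trees catch fire, 5 burn out
  TT.TF.
  TTTF..
  TTF...
  TF....
  TTF...
Step 6: 5 trees catch fire, 5 burn out
  TT.F..
  TTF...
  TF....
  F.....
  TF....

TT.F..
TTF...
TF....
F.....
TF....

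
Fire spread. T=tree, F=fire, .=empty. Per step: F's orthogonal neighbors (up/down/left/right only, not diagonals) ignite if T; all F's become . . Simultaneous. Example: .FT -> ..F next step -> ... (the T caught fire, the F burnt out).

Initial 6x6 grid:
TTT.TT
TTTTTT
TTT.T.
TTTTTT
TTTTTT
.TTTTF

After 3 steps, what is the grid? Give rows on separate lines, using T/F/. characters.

Step 1: 2 trees catch fire, 1 burn out
  TTT.TT
  TTTTTT
  TTT.T.
  TTTTTT
  TTTTTF
  .TTTF.
Step 2: 3 trees catch fire, 2 burn out
  TTT.TT
  TTTTTT
  TTT.T.
  TTTTTF
  TTTTF.
  .TTF..
Step 3: 3 trees catch fire, 3 burn out
  TTT.TT
  TTTTTT
  TTT.T.
  TTTTF.
  TTTF..
  .TF...

TTT.TT
TTTTTT
TTT.T.
TTTTF.
TTTF..
.TF...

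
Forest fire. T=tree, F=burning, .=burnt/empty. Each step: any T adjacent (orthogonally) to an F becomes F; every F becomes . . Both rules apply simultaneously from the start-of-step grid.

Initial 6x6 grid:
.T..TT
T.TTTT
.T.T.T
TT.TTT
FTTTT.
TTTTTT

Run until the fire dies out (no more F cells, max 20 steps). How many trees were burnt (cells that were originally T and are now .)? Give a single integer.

Step 1: +3 fires, +1 burnt (F count now 3)
Step 2: +3 fires, +3 burnt (F count now 3)
Step 3: +3 fires, +3 burnt (F count now 3)
Step 4: +3 fires, +3 burnt (F count now 3)
Step 5: +3 fires, +3 burnt (F count now 3)
Step 6: +3 fires, +3 burnt (F count now 3)
Step 7: +3 fires, +3 burnt (F count now 3)
Step 8: +2 fires, +3 burnt (F count now 2)
Step 9: +1 fires, +2 burnt (F count now 1)
Step 10: +0 fires, +1 burnt (F count now 0)
Fire out after step 10
Initially T: 26, now '.': 34
Total burnt (originally-T cells now '.'): 24

Answer: 24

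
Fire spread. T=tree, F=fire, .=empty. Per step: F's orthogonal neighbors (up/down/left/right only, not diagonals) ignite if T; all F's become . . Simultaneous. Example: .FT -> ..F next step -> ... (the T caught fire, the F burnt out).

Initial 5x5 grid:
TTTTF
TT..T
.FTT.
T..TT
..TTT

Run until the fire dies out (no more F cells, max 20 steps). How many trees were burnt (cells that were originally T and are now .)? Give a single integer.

Step 1: +4 fires, +2 burnt (F count now 4)
Step 2: +4 fires, +4 burnt (F count now 4)
Step 3: +2 fires, +4 burnt (F count now 2)
Step 4: +2 fires, +2 burnt (F count now 2)
Step 5: +2 fires, +2 burnt (F count now 2)
Step 6: +0 fires, +2 burnt (F count now 0)
Fire out after step 6
Initially T: 15, now '.': 24
Total burnt (originally-T cells now '.'): 14

Answer: 14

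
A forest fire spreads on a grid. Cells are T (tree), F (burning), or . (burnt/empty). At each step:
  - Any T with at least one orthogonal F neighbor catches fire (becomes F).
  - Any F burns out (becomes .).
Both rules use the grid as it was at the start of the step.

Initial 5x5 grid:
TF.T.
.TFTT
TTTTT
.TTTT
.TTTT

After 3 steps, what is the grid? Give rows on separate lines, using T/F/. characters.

Step 1: 4 trees catch fire, 2 burn out
  F..T.
  .F.FT
  TTFTT
  .TTTT
  .TTTT
Step 2: 5 trees catch fire, 4 burn out
  ...F.
  ....F
  TF.FT
  .TFTT
  .TTTT
Step 3: 5 trees catch fire, 5 burn out
  .....
  .....
  F...F
  .F.FT
  .TFTT

.....
.....
F...F
.F.FT
.TFTT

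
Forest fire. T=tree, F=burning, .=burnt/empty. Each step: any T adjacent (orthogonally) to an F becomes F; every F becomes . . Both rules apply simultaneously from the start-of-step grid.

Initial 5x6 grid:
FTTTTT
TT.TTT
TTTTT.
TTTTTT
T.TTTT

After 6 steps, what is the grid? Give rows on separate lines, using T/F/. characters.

Step 1: 2 trees catch fire, 1 burn out
  .FTTTT
  FT.TTT
  TTTTT.
  TTTTTT
  T.TTTT
Step 2: 3 trees catch fire, 2 burn out
  ..FTTT
  .F.TTT
  FTTTT.
  TTTTTT
  T.TTTT
Step 3: 3 trees catch fire, 3 burn out
  ...FTT
  ...TTT
  .FTTT.
  FTTTTT
  T.TTTT
Step 4: 5 trees catch fire, 3 burn out
  ....FT
  ...FTT
  ..FTT.
  .FTTTT
  F.TTTT
Step 5: 4 trees catch fire, 5 burn out
  .....F
  ....FT
  ...FT.
  ..FTTT
  ..TTTT
Step 6: 4 trees catch fire, 4 burn out
  ......
  .....F
  ....F.
  ...FTT
  ..FTTT

......
.....F
....F.
...FTT
..FTTT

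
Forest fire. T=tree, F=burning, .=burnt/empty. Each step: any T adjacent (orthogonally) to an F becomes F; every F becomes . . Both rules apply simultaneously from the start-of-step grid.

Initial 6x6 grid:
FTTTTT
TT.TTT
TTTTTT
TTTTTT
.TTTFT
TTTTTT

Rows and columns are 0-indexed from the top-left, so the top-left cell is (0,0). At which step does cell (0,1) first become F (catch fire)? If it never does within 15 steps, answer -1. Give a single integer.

Step 1: cell (0,1)='F' (+6 fires, +2 burnt)
  -> target ignites at step 1
Step 2: cell (0,1)='.' (+9 fires, +6 burnt)
Step 3: cell (0,1)='.' (+9 fires, +9 burnt)
Step 4: cell (0,1)='.' (+6 fires, +9 burnt)
Step 5: cell (0,1)='.' (+2 fires, +6 burnt)
Step 6: cell (0,1)='.' (+0 fires, +2 burnt)
  fire out at step 6

1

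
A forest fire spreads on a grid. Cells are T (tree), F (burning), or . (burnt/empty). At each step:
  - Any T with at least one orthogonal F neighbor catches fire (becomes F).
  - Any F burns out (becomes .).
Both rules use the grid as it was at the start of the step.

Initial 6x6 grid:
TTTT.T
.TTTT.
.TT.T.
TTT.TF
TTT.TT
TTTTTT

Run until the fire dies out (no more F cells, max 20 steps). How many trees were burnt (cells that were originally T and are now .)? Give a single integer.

Step 1: +2 fires, +1 burnt (F count now 2)
Step 2: +3 fires, +2 burnt (F count now 3)
Step 3: +2 fires, +3 burnt (F count now 2)
Step 4: +2 fires, +2 burnt (F count now 2)
Step 5: +3 fires, +2 burnt (F count now 3)
Step 6: +5 fires, +3 burnt (F count now 5)
Step 7: +5 fires, +5 burnt (F count now 5)
Step 8: +3 fires, +5 burnt (F count now 3)
Step 9: +1 fires, +3 burnt (F count now 1)
Step 10: +0 fires, +1 burnt (F count now 0)
Fire out after step 10
Initially T: 27, now '.': 35
Total burnt (originally-T cells now '.'): 26

Answer: 26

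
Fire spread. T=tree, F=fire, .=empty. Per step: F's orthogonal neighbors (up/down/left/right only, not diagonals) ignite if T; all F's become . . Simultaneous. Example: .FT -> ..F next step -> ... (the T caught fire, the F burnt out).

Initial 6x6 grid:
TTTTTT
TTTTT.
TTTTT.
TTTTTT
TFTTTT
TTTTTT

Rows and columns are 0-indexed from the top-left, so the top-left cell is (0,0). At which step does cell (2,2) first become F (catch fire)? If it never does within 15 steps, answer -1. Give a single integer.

Step 1: cell (2,2)='T' (+4 fires, +1 burnt)
Step 2: cell (2,2)='T' (+6 fires, +4 burnt)
Step 3: cell (2,2)='F' (+6 fires, +6 burnt)
  -> target ignites at step 3
Step 4: cell (2,2)='.' (+7 fires, +6 burnt)
Step 5: cell (2,2)='.' (+6 fires, +7 burnt)
Step 6: cell (2,2)='.' (+2 fires, +6 burnt)
Step 7: cell (2,2)='.' (+1 fires, +2 burnt)
Step 8: cell (2,2)='.' (+1 fires, +1 burnt)
Step 9: cell (2,2)='.' (+0 fires, +1 burnt)
  fire out at step 9

3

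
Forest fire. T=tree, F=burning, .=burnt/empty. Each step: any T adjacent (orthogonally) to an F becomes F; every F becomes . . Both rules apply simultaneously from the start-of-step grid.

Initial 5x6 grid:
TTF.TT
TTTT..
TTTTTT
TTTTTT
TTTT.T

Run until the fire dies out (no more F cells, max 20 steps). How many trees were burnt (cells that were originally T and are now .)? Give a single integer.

Step 1: +2 fires, +1 burnt (F count now 2)
Step 2: +4 fires, +2 burnt (F count now 4)
Step 3: +4 fires, +4 burnt (F count now 4)
Step 4: +5 fires, +4 burnt (F count now 5)
Step 5: +5 fires, +5 burnt (F count now 5)
Step 6: +2 fires, +5 burnt (F count now 2)
Step 7: +1 fires, +2 burnt (F count now 1)
Step 8: +0 fires, +1 burnt (F count now 0)
Fire out after step 8
Initially T: 25, now '.': 28
Total burnt (originally-T cells now '.'): 23

Answer: 23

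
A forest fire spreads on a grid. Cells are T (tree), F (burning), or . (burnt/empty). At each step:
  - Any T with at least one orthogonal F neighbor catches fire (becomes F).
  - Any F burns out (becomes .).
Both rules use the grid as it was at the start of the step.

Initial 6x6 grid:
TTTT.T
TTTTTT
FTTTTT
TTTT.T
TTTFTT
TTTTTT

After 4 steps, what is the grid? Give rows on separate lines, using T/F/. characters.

Step 1: 7 trees catch fire, 2 burn out
  TTTT.T
  FTTTTT
  .FTTTT
  FTTF.T
  TTF.FT
  TTTFTT
Step 2: 11 trees catch fire, 7 burn out
  FTTT.T
  .FTTTT
  ..FFTT
  .FF..T
  FF...F
  TTF.FT
Step 3: 8 trees catch fire, 11 burn out
  .FTT.T
  ..FFTT
  ....FT
  .....F
  ......
  FF...F
Step 4: 4 trees catch fire, 8 burn out
  ..FF.T
  ....FT
  .....F
  ......
  ......
  ......

..FF.T
....FT
.....F
......
......
......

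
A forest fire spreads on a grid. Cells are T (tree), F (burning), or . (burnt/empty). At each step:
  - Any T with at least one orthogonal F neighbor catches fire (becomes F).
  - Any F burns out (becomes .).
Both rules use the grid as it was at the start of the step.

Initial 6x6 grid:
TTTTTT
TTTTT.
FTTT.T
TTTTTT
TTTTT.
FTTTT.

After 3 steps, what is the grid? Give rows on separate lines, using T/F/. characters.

Step 1: 5 trees catch fire, 2 burn out
  TTTTTT
  FTTTT.
  .FTT.T
  FTTTTT
  FTTTT.
  .FTTT.
Step 2: 6 trees catch fire, 5 burn out
  FTTTTT
  .FTTT.
  ..FT.T
  .FTTTT
  .FTTT.
  ..FTT.
Step 3: 6 trees catch fire, 6 burn out
  .FTTTT
  ..FTT.
  ...F.T
  ..FTTT
  ..FTT.
  ...FT.

.FTTTT
..FTT.
...F.T
..FTTT
..FTT.
...FT.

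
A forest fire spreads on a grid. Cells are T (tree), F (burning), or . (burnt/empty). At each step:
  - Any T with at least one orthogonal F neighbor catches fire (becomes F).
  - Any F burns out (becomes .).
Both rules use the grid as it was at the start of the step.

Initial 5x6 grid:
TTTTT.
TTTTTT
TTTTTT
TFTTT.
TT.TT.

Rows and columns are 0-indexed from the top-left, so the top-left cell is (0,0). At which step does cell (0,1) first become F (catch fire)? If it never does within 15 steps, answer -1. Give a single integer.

Step 1: cell (0,1)='T' (+4 fires, +1 burnt)
Step 2: cell (0,1)='T' (+5 fires, +4 burnt)
Step 3: cell (0,1)='F' (+6 fires, +5 burnt)
  -> target ignites at step 3
Step 4: cell (0,1)='.' (+5 fires, +6 burnt)
Step 5: cell (0,1)='.' (+3 fires, +5 burnt)
Step 6: cell (0,1)='.' (+2 fires, +3 burnt)
Step 7: cell (0,1)='.' (+0 fires, +2 burnt)
  fire out at step 7

3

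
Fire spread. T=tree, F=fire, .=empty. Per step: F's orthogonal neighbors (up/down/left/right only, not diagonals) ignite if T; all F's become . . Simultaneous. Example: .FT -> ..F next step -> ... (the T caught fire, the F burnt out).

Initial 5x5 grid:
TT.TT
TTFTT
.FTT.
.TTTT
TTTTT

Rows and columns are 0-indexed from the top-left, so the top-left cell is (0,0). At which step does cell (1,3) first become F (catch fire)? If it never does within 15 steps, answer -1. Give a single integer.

Step 1: cell (1,3)='F' (+4 fires, +2 burnt)
  -> target ignites at step 1
Step 2: cell (1,3)='.' (+7 fires, +4 burnt)
Step 3: cell (1,3)='.' (+5 fires, +7 burnt)
Step 4: cell (1,3)='.' (+2 fires, +5 burnt)
Step 5: cell (1,3)='.' (+1 fires, +2 burnt)
Step 6: cell (1,3)='.' (+0 fires, +1 burnt)
  fire out at step 6

1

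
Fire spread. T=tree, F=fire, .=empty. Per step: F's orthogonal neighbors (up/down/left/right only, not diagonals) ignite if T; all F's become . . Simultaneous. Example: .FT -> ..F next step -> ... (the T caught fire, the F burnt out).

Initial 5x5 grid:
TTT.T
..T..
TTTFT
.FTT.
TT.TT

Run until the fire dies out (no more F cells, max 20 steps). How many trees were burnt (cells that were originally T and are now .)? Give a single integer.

Step 1: +6 fires, +2 burnt (F count now 6)
Step 2: +4 fires, +6 burnt (F count now 4)
Step 3: +2 fires, +4 burnt (F count now 2)
Step 4: +1 fires, +2 burnt (F count now 1)
Step 5: +1 fires, +1 burnt (F count now 1)
Step 6: +0 fires, +1 burnt (F count now 0)
Fire out after step 6
Initially T: 15, now '.': 24
Total burnt (originally-T cells now '.'): 14

Answer: 14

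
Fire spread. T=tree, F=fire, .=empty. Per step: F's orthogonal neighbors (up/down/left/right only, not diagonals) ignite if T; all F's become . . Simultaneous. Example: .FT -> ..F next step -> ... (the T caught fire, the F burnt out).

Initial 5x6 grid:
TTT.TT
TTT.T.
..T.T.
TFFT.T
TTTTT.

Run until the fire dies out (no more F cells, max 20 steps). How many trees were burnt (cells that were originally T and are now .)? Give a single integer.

Answer: 14

Derivation:
Step 1: +5 fires, +2 burnt (F count now 5)
Step 2: +3 fires, +5 burnt (F count now 3)
Step 3: +3 fires, +3 burnt (F count now 3)
Step 4: +2 fires, +3 burnt (F count now 2)
Step 5: +1 fires, +2 burnt (F count now 1)
Step 6: +0 fires, +1 burnt (F count now 0)
Fire out after step 6
Initially T: 19, now '.': 25
Total burnt (originally-T cells now '.'): 14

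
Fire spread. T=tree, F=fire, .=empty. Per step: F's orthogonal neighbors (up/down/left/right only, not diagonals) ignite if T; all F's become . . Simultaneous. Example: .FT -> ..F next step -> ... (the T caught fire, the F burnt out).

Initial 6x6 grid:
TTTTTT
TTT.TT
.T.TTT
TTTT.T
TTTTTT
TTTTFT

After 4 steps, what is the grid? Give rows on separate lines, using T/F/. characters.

Step 1: 3 trees catch fire, 1 burn out
  TTTTTT
  TTT.TT
  .T.TTT
  TTTT.T
  TTTTFT
  TTTF.F
Step 2: 3 trees catch fire, 3 burn out
  TTTTTT
  TTT.TT
  .T.TTT
  TTTT.T
  TTTF.F
  TTF...
Step 3: 4 trees catch fire, 3 burn out
  TTTTTT
  TTT.TT
  .T.TTT
  TTTF.F
  TTF...
  TF....
Step 4: 5 trees catch fire, 4 burn out
  TTTTTT
  TTT.TT
  .T.FTF
  TTF...
  TF....
  F.....

TTTTTT
TTT.TT
.T.FTF
TTF...
TF....
F.....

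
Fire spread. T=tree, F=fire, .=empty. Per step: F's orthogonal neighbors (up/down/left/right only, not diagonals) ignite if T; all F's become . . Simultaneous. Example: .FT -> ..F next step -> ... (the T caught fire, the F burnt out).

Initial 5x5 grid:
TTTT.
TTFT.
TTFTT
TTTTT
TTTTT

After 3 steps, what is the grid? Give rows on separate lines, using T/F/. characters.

Step 1: 6 trees catch fire, 2 burn out
  TTFT.
  TF.F.
  TF.FT
  TTFTT
  TTTTT
Step 2: 8 trees catch fire, 6 burn out
  TF.F.
  F....
  F...F
  TF.FT
  TTFTT
Step 3: 5 trees catch fire, 8 burn out
  F....
  .....
  .....
  F...F
  TF.FT

F....
.....
.....
F...F
TF.FT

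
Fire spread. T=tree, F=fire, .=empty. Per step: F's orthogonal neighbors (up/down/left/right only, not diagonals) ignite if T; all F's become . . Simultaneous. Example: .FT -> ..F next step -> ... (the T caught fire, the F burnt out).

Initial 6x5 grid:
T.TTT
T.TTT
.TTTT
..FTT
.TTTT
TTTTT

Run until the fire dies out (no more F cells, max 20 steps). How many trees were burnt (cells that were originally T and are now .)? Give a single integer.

Answer: 21

Derivation:
Step 1: +3 fires, +1 burnt (F count now 3)
Step 2: +7 fires, +3 burnt (F count now 7)
Step 3: +6 fires, +7 burnt (F count now 6)
Step 4: +4 fires, +6 burnt (F count now 4)
Step 5: +1 fires, +4 burnt (F count now 1)
Step 6: +0 fires, +1 burnt (F count now 0)
Fire out after step 6
Initially T: 23, now '.': 28
Total burnt (originally-T cells now '.'): 21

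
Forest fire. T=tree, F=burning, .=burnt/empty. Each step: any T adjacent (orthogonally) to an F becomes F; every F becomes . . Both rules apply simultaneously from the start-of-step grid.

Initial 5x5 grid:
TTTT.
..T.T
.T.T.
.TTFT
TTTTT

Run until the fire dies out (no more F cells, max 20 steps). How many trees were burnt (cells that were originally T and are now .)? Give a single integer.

Step 1: +4 fires, +1 burnt (F count now 4)
Step 2: +3 fires, +4 burnt (F count now 3)
Step 3: +2 fires, +3 burnt (F count now 2)
Step 4: +1 fires, +2 burnt (F count now 1)
Step 5: +0 fires, +1 burnt (F count now 0)
Fire out after step 5
Initially T: 16, now '.': 19
Total burnt (originally-T cells now '.'): 10

Answer: 10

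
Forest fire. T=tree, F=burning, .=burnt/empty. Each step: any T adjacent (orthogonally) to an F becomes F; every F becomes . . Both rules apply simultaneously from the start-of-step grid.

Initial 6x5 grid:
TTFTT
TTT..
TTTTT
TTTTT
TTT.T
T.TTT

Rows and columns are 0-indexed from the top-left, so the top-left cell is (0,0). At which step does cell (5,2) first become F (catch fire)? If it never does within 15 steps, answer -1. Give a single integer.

Step 1: cell (5,2)='T' (+3 fires, +1 burnt)
Step 2: cell (5,2)='T' (+4 fires, +3 burnt)
Step 3: cell (5,2)='T' (+4 fires, +4 burnt)
Step 4: cell (5,2)='T' (+5 fires, +4 burnt)
Step 5: cell (5,2)='F' (+4 fires, +5 burnt)
  -> target ignites at step 5
Step 6: cell (5,2)='.' (+3 fires, +4 burnt)
Step 7: cell (5,2)='.' (+2 fires, +3 burnt)
Step 8: cell (5,2)='.' (+0 fires, +2 burnt)
  fire out at step 8

5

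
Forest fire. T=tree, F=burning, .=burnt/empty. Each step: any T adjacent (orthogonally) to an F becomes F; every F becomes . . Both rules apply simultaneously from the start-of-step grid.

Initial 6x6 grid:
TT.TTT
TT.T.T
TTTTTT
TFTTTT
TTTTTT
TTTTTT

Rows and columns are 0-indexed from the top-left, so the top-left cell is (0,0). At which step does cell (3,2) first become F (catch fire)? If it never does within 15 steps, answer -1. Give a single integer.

Step 1: cell (3,2)='F' (+4 fires, +1 burnt)
  -> target ignites at step 1
Step 2: cell (3,2)='.' (+7 fires, +4 burnt)
Step 3: cell (3,2)='.' (+7 fires, +7 burnt)
Step 4: cell (3,2)='.' (+6 fires, +7 burnt)
Step 5: cell (3,2)='.' (+4 fires, +6 burnt)
Step 6: cell (3,2)='.' (+3 fires, +4 burnt)
Step 7: cell (3,2)='.' (+1 fires, +3 burnt)
Step 8: cell (3,2)='.' (+0 fires, +1 burnt)
  fire out at step 8

1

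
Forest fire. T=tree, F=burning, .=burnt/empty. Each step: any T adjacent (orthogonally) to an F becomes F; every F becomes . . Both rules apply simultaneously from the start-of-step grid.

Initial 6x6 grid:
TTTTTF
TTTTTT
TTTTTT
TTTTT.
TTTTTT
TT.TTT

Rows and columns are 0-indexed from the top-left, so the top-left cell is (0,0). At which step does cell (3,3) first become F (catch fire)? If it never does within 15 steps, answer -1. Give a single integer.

Step 1: cell (3,3)='T' (+2 fires, +1 burnt)
Step 2: cell (3,3)='T' (+3 fires, +2 burnt)
Step 3: cell (3,3)='T' (+3 fires, +3 burnt)
Step 4: cell (3,3)='T' (+4 fires, +3 burnt)
Step 5: cell (3,3)='F' (+5 fires, +4 burnt)
  -> target ignites at step 5
Step 6: cell (3,3)='.' (+6 fires, +5 burnt)
Step 7: cell (3,3)='.' (+5 fires, +6 burnt)
Step 8: cell (3,3)='.' (+2 fires, +5 burnt)
Step 9: cell (3,3)='.' (+2 fires, +2 burnt)
Step 10: cell (3,3)='.' (+1 fires, +2 burnt)
Step 11: cell (3,3)='.' (+0 fires, +1 burnt)
  fire out at step 11

5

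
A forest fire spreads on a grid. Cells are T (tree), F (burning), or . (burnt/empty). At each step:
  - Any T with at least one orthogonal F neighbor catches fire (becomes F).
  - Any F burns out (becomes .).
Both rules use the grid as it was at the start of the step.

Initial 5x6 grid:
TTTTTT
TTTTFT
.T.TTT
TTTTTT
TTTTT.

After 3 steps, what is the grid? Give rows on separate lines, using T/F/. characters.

Step 1: 4 trees catch fire, 1 burn out
  TTTTFT
  TTTF.F
  .T.TFT
  TTTTTT
  TTTTT.
Step 2: 6 trees catch fire, 4 burn out
  TTTF.F
  TTF...
  .T.F.F
  TTTTFT
  TTTTT.
Step 3: 5 trees catch fire, 6 burn out
  TTF...
  TF....
  .T....
  TTTF.F
  TTTTF.

TTF...
TF....
.T....
TTTF.F
TTTTF.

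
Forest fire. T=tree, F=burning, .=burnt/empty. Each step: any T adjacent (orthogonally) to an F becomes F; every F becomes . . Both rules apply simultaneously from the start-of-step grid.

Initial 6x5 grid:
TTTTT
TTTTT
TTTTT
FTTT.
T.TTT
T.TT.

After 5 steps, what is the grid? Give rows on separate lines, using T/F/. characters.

Step 1: 3 trees catch fire, 1 burn out
  TTTTT
  TTTTT
  FTTTT
  .FTT.
  F.TTT
  T.TT.
Step 2: 4 trees catch fire, 3 burn out
  TTTTT
  FTTTT
  .FTTT
  ..FT.
  ..TTT
  F.TT.
Step 3: 5 trees catch fire, 4 burn out
  FTTTT
  .FTTT
  ..FTT
  ...F.
  ..FTT
  ..TT.
Step 4: 5 trees catch fire, 5 burn out
  .FTTT
  ..FTT
  ...FT
  .....
  ...FT
  ..FT.
Step 5: 5 trees catch fire, 5 burn out
  ..FTT
  ...FT
  ....F
  .....
  ....F
  ...F.

..FTT
...FT
....F
.....
....F
...F.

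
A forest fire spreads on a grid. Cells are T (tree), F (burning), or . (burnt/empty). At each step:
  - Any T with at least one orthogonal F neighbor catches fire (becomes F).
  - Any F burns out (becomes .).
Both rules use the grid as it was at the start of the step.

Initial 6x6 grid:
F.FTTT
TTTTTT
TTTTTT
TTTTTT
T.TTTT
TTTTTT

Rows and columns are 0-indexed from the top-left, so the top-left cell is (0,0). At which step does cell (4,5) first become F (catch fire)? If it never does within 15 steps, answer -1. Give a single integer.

Step 1: cell (4,5)='T' (+3 fires, +2 burnt)
Step 2: cell (4,5)='T' (+5 fires, +3 burnt)
Step 3: cell (4,5)='T' (+6 fires, +5 burnt)
Step 4: cell (4,5)='T' (+6 fires, +6 burnt)
Step 5: cell (4,5)='T' (+5 fires, +6 burnt)
Step 6: cell (4,5)='T' (+4 fires, +5 burnt)
Step 7: cell (4,5)='F' (+2 fires, +4 burnt)
  -> target ignites at step 7
Step 8: cell (4,5)='.' (+1 fires, +2 burnt)
Step 9: cell (4,5)='.' (+0 fires, +1 burnt)
  fire out at step 9

7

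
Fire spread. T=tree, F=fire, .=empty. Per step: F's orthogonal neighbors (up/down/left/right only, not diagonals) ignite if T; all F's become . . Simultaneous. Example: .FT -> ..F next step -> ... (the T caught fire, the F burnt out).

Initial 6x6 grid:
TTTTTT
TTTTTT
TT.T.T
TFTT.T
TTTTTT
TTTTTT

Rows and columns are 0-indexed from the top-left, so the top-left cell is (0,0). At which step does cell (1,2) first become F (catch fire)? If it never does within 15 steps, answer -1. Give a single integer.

Step 1: cell (1,2)='T' (+4 fires, +1 burnt)
Step 2: cell (1,2)='T' (+6 fires, +4 burnt)
Step 3: cell (1,2)='F' (+7 fires, +6 burnt)
  -> target ignites at step 3
Step 4: cell (1,2)='.' (+5 fires, +7 burnt)
Step 5: cell (1,2)='.' (+4 fires, +5 burnt)
Step 6: cell (1,2)='.' (+4 fires, +4 burnt)
Step 7: cell (1,2)='.' (+2 fires, +4 burnt)
Step 8: cell (1,2)='.' (+0 fires, +2 burnt)
  fire out at step 8

3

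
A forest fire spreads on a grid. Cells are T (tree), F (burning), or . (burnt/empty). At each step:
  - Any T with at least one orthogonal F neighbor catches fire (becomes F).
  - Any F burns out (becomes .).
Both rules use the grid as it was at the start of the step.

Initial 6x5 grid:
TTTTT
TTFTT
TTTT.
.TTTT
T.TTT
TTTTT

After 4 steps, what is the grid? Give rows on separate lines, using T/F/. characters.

Step 1: 4 trees catch fire, 1 burn out
  TTFTT
  TF.FT
  TTFT.
  .TTTT
  T.TTT
  TTTTT
Step 2: 7 trees catch fire, 4 burn out
  TF.FT
  F...F
  TF.F.
  .TFTT
  T.TTT
  TTTTT
Step 3: 6 trees catch fire, 7 burn out
  F...F
  .....
  F....
  .F.FT
  T.FTT
  TTTTT
Step 4: 3 trees catch fire, 6 burn out
  .....
  .....
  .....
  ....F
  T..FT
  TTFTT

.....
.....
.....
....F
T..FT
TTFTT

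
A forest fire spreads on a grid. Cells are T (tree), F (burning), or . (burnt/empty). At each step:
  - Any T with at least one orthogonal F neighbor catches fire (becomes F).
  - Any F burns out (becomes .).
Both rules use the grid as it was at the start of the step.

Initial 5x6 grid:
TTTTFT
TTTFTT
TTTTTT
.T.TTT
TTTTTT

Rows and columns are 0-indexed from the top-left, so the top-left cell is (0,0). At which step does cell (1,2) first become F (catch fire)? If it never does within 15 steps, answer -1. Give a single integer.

Step 1: cell (1,2)='F' (+5 fires, +2 burnt)
  -> target ignites at step 1
Step 2: cell (1,2)='.' (+6 fires, +5 burnt)
Step 3: cell (1,2)='.' (+6 fires, +6 burnt)
Step 4: cell (1,2)='.' (+6 fires, +6 burnt)
Step 5: cell (1,2)='.' (+2 fires, +6 burnt)
Step 6: cell (1,2)='.' (+1 fires, +2 burnt)
Step 7: cell (1,2)='.' (+0 fires, +1 burnt)
  fire out at step 7

1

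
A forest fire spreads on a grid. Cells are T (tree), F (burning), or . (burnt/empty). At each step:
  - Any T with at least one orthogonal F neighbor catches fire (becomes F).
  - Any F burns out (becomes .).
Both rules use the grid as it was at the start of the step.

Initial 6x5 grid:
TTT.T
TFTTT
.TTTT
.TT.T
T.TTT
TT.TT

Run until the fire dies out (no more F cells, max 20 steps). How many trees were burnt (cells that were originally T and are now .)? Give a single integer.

Step 1: +4 fires, +1 burnt (F count now 4)
Step 2: +5 fires, +4 burnt (F count now 5)
Step 3: +3 fires, +5 burnt (F count now 3)
Step 4: +3 fires, +3 burnt (F count now 3)
Step 5: +2 fires, +3 burnt (F count now 2)
Step 6: +2 fires, +2 burnt (F count now 2)
Step 7: +1 fires, +2 burnt (F count now 1)
Step 8: +0 fires, +1 burnt (F count now 0)
Fire out after step 8
Initially T: 23, now '.': 27
Total burnt (originally-T cells now '.'): 20

Answer: 20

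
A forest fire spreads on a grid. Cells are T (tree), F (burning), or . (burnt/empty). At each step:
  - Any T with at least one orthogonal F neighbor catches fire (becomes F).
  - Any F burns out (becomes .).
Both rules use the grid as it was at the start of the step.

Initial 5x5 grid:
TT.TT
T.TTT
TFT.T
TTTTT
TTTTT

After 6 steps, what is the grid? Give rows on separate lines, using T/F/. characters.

Step 1: 3 trees catch fire, 1 burn out
  TT.TT
  T.TTT
  F.F.T
  TFTTT
  TTTTT
Step 2: 5 trees catch fire, 3 burn out
  TT.TT
  F.FTT
  ....T
  F.FTT
  TFTTT
Step 3: 5 trees catch fire, 5 burn out
  FT.TT
  ...FT
  ....T
  ...FT
  F.FTT
Step 4: 5 trees catch fire, 5 burn out
  .F.FT
  ....F
  ....T
  ....F
  ...FT
Step 5: 3 trees catch fire, 5 burn out
  ....F
  .....
  ....F
  .....
  ....F
Step 6: 0 trees catch fire, 3 burn out
  .....
  .....
  .....
  .....
  .....

.....
.....
.....
.....
.....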